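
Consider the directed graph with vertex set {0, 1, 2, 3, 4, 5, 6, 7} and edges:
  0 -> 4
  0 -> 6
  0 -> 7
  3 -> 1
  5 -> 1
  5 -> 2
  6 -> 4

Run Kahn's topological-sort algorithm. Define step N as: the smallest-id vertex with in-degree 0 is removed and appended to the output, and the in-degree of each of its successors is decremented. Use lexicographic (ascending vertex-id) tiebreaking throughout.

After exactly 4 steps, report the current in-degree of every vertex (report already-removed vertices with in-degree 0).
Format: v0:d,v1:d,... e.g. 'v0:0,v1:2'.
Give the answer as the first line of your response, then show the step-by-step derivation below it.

v0:0,v1:0,v2:0,v3:0,v4:1,v5:0,v6:0,v7:0

step 1: output 0; order=[0]; indeg=(0,2,1,0,1,0,0,0)
step 2: output 3; order=[0,3]; indeg=(0,1,1,0,1,0,0,0)
step 3: output 5; order=[0,3,5]; indeg=(0,0,0,0,1,0,0,0)
step 4: output 1; order=[0,3,5,1]; indeg=(0,0,0,0,1,0,0,0)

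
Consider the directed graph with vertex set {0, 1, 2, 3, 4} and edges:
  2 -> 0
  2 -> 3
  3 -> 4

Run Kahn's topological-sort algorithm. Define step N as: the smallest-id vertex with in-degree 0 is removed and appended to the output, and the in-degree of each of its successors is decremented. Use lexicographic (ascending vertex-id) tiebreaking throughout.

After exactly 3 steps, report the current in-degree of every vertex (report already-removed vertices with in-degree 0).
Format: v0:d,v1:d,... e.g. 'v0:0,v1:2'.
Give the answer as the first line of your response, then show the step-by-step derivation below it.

v0:0,v1:0,v2:0,v3:0,v4:1

step 1: output 1; order=[1]; indeg=(1,0,0,1,1)
step 2: output 2; order=[1,2]; indeg=(0,0,0,0,1)
step 3: output 0; order=[1,2,0]; indeg=(0,0,0,0,1)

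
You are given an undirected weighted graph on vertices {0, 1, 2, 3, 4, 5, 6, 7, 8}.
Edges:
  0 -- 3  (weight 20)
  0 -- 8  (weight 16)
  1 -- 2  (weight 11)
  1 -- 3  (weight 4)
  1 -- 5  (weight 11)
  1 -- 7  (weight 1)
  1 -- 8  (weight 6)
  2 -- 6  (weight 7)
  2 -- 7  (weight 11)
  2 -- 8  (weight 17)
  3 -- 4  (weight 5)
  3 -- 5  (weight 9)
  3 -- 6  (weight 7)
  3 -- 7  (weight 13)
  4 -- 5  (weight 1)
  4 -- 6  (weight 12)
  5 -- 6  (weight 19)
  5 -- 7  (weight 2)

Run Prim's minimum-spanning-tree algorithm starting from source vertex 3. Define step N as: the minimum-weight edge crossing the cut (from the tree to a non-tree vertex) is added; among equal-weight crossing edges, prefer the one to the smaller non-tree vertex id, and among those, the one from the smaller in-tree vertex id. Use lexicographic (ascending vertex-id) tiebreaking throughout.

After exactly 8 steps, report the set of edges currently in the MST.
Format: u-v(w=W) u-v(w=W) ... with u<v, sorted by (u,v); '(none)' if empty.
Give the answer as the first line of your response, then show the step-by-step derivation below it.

0-8(w=16) 1-3(w=4) 1-7(w=1) 1-8(w=6) 2-6(w=7) 3-6(w=7) 4-5(w=1) 5-7(w=2)

step 1: add edge 1-3 (w=4); MST = {1-3(w=4)}
step 2: add edge 1-7 (w=1); MST = {1-3(w=4) 1-7(w=1)}
step 3: add edge 5-7 (w=2); MST = {1-3(w=4) 1-7(w=1) 5-7(w=2)}
step 4: add edge 4-5 (w=1); MST = {1-3(w=4) 1-7(w=1) 4-5(w=1) 5-7(w=2)}
step 5: add edge 1-8 (w=6); MST = {1-3(w=4) 1-7(w=1) 1-8(w=6) 4-5(w=1) 5-7(w=2)}
step 6: add edge 3-6 (w=7); MST = {1-3(w=4) 1-7(w=1) 1-8(w=6) 3-6(w=7) 4-5(w=1) 5-7(w=2)}
step 7: add edge 2-6 (w=7); MST = {1-3(w=4) 1-7(w=1) 1-8(w=6) 2-6(w=7) 3-6(w=7) 4-5(w=1) 5-7(w=2)}
step 8: add edge 0-8 (w=16); MST = {0-8(w=16) 1-3(w=4) 1-7(w=1) 1-8(w=6) 2-6(w=7) 3-6(w=7) 4-5(w=1) 5-7(w=2)}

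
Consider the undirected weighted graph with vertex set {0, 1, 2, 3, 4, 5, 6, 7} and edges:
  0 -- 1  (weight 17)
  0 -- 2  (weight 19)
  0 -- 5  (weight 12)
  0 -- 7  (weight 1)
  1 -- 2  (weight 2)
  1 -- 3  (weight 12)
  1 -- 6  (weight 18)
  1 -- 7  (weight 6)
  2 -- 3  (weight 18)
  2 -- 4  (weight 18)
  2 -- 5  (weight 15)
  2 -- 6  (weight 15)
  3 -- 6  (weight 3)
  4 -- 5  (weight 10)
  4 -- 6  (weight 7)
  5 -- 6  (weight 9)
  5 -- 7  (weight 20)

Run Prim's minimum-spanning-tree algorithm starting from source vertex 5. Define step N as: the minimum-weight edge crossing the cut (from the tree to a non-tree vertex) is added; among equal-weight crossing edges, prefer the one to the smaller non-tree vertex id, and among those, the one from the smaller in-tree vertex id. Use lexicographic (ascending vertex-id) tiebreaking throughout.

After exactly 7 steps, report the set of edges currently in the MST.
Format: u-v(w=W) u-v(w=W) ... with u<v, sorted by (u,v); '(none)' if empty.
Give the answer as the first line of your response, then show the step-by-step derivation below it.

0-5(w=12) 0-7(w=1) 1-2(w=2) 1-7(w=6) 3-6(w=3) 4-6(w=7) 5-6(w=9)

step 1: add edge 5-6 (w=9); MST = {5-6(w=9)}
step 2: add edge 3-6 (w=3); MST = {3-6(w=3) 5-6(w=9)}
step 3: add edge 4-6 (w=7); MST = {3-6(w=3) 4-6(w=7) 5-6(w=9)}
step 4: add edge 0-5 (w=12); MST = {0-5(w=12) 3-6(w=3) 4-6(w=7) 5-6(w=9)}
step 5: add edge 0-7 (w=1); MST = {0-5(w=12) 0-7(w=1) 3-6(w=3) 4-6(w=7) 5-6(w=9)}
step 6: add edge 1-7 (w=6); MST = {0-5(w=12) 0-7(w=1) 1-7(w=6) 3-6(w=3) 4-6(w=7) 5-6(w=9)}
step 7: add edge 1-2 (w=2); MST = {0-5(w=12) 0-7(w=1) 1-2(w=2) 1-7(w=6) 3-6(w=3) 4-6(w=7) 5-6(w=9)}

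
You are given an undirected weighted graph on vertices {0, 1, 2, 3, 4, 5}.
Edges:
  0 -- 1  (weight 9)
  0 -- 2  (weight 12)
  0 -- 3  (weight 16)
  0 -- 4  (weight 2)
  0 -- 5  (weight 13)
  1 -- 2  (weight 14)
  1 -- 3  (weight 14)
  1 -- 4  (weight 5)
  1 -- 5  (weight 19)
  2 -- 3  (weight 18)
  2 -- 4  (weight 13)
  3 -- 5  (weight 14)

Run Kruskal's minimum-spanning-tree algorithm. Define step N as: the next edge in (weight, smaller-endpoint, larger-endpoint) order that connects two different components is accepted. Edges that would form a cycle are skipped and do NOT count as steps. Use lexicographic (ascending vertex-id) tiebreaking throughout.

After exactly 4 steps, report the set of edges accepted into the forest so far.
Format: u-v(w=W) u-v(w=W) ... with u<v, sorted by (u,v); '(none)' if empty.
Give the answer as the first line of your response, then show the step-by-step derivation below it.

0-2(w=12) 0-4(w=2) 0-5(w=13) 1-4(w=5)

step 1: add edge 0-4 (w=2); MST = {0-4(w=2)}
step 2: add edge 1-4 (w=5); MST = {0-4(w=2) 1-4(w=5)}
step 3: add edge 0-2 (w=12); MST = {0-2(w=12) 0-4(w=2) 1-4(w=5)}
step 4: add edge 0-5 (w=13); MST = {0-2(w=12) 0-4(w=2) 0-5(w=13) 1-4(w=5)}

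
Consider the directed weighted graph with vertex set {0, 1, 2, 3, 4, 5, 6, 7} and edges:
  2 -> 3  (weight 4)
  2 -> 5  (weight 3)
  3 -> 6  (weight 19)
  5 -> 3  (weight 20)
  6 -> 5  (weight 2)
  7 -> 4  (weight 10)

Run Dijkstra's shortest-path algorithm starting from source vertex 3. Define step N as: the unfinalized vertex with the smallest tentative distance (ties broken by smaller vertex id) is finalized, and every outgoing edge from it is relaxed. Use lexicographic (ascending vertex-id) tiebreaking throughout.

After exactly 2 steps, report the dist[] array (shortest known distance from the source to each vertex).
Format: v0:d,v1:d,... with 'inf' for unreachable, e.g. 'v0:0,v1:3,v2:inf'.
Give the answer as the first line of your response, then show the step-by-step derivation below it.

v0:inf,v1:inf,v2:inf,v3:0,v4:inf,v5:21,v6:19,v7:inf

step 1: dist = v0:inf,v1:inf,v2:inf,v3:0,v4:inf,v5:inf,v6:19,v7:inf
step 2: dist = v0:inf,v1:inf,v2:inf,v3:0,v4:inf,v5:21,v6:19,v7:inf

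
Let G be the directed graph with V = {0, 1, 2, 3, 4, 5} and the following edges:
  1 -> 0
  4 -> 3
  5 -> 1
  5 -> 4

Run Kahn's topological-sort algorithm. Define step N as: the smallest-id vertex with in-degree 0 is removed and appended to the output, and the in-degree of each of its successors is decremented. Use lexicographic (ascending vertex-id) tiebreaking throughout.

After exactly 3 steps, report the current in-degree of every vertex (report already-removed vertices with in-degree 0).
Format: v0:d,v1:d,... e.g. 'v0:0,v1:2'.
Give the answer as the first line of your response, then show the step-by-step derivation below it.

v0:0,v1:0,v2:0,v3:1,v4:0,v5:0

step 1: output 2; order=[2]; indeg=(1,1,0,1,1,0)
step 2: output 5; order=[2,5]; indeg=(1,0,0,1,0,0)
step 3: output 1; order=[2,5,1]; indeg=(0,0,0,1,0,0)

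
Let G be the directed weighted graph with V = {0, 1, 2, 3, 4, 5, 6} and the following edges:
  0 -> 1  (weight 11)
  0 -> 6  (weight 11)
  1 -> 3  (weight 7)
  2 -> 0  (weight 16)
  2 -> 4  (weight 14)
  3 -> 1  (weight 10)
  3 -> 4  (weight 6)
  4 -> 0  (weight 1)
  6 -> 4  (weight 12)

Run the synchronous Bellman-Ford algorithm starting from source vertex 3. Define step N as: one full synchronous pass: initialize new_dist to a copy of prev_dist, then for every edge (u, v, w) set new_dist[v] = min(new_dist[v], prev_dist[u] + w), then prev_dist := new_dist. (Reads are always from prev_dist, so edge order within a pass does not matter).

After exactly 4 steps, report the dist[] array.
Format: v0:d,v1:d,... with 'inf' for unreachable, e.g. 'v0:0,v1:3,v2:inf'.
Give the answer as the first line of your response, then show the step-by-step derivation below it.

v0:7,v1:10,v2:inf,v3:0,v4:6,v5:inf,v6:18

step 1: dist = v0:inf,v1:10,v2:inf,v3:0,v4:6,v5:inf,v6:inf
step 2: dist = v0:7,v1:10,v2:inf,v3:0,v4:6,v5:inf,v6:inf
step 3: dist = v0:7,v1:10,v2:inf,v3:0,v4:6,v5:inf,v6:18
step 4: dist = v0:7,v1:10,v2:inf,v3:0,v4:6,v5:inf,v6:18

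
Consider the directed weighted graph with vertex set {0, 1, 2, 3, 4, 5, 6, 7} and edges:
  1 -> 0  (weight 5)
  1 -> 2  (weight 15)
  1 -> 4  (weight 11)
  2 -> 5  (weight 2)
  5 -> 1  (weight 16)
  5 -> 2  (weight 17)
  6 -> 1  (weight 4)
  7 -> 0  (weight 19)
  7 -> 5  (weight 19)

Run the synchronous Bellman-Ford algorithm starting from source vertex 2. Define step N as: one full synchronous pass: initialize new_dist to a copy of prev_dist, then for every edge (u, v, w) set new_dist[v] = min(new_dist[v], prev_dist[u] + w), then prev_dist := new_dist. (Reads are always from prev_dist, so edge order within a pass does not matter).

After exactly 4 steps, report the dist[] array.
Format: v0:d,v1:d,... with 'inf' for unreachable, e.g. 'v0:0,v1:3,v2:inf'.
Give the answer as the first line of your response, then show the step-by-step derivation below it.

v0:23,v1:18,v2:0,v3:inf,v4:29,v5:2,v6:inf,v7:inf

step 1: dist = v0:inf,v1:inf,v2:0,v3:inf,v4:inf,v5:2,v6:inf,v7:inf
step 2: dist = v0:inf,v1:18,v2:0,v3:inf,v4:inf,v5:2,v6:inf,v7:inf
step 3: dist = v0:23,v1:18,v2:0,v3:inf,v4:29,v5:2,v6:inf,v7:inf
step 4: dist = v0:23,v1:18,v2:0,v3:inf,v4:29,v5:2,v6:inf,v7:inf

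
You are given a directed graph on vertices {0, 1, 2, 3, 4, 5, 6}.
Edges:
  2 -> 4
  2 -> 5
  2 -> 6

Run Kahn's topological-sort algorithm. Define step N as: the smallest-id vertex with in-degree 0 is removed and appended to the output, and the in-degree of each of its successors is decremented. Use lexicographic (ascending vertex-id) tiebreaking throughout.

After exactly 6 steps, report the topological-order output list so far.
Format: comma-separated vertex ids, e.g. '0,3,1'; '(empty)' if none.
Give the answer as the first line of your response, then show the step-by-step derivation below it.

0,1,2,3,4,5

step 1: output 0; order=[0]; indeg=(0,0,0,0,1,1,1)
step 2: output 1; order=[0,1]; indeg=(0,0,0,0,1,1,1)
step 3: output 2; order=[0,1,2]; indeg=(0,0,0,0,0,0,0)
step 4: output 3; order=[0,1,2,3]; indeg=(0,0,0,0,0,0,0)
step 5: output 4; order=[0,1,2,3,4]; indeg=(0,0,0,0,0,0,0)
step 6: output 5; order=[0,1,2,3,4,5]; indeg=(0,0,0,0,0,0,0)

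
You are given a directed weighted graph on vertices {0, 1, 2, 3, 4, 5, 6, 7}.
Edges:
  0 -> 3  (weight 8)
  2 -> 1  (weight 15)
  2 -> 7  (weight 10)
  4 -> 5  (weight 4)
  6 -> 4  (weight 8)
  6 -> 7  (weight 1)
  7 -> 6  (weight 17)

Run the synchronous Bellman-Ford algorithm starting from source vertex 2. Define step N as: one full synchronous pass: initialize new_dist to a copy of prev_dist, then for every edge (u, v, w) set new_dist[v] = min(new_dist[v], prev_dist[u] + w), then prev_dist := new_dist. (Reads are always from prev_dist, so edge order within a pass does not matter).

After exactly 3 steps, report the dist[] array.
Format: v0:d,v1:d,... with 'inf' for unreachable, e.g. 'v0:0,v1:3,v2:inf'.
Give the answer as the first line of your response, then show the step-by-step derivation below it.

v0:inf,v1:15,v2:0,v3:inf,v4:35,v5:inf,v6:27,v7:10

step 1: dist = v0:inf,v1:15,v2:0,v3:inf,v4:inf,v5:inf,v6:inf,v7:10
step 2: dist = v0:inf,v1:15,v2:0,v3:inf,v4:inf,v5:inf,v6:27,v7:10
step 3: dist = v0:inf,v1:15,v2:0,v3:inf,v4:35,v5:inf,v6:27,v7:10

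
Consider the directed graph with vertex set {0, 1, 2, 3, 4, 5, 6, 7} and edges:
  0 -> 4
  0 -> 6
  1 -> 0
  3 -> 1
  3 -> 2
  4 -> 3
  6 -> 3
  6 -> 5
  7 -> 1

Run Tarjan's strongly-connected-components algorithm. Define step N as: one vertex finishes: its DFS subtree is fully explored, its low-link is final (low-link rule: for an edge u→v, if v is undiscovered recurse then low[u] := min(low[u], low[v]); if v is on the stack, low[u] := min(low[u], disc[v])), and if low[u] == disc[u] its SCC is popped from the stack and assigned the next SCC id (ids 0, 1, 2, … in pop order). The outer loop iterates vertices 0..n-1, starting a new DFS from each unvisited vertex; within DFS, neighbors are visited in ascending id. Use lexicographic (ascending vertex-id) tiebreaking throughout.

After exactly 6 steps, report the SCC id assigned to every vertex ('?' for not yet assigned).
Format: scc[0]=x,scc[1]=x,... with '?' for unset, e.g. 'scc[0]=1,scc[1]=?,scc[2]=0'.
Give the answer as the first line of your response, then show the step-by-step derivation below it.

scc[0]=?,scc[1]=?,scc[2]=0,scc[3]=?,scc[4]=?,scc[5]=1,scc[6]=?,scc[7]=?

step 1: low=(low[0]=0,low[1]=0,low[2]=?,low[3]=2,low[4]=1,low[5]=?,low[6]=?,low[7]=?); scc=(scc[0]=?,scc[1]=?,scc[2]=?,scc[3]=?,scc[4]=?,scc[5]=?,scc[6]=?,scc[7]=?)
step 2: low=(low[0]=0,low[1]=0,low[2]=4,low[3]=0,low[4]=1,low[5]=?,low[6]=?,low[7]=?); scc=(scc[0]=?,scc[1]=?,scc[2]=0,scc[3]=?,scc[4]=?,scc[5]=?,scc[6]=?,scc[7]=?)
step 3: low=(low[0]=0,low[1]=0,low[2]=4,low[3]=0,low[4]=1,low[5]=?,low[6]=?,low[7]=?); scc=(scc[0]=?,scc[1]=?,scc[2]=0,scc[3]=?,scc[4]=?,scc[5]=?,scc[6]=?,scc[7]=?)
step 4: low=(low[0]=0,low[1]=0,low[2]=4,low[3]=0,low[4]=0,low[5]=?,low[6]=?,low[7]=?); scc=(scc[0]=?,scc[1]=?,scc[2]=0,scc[3]=?,scc[4]=?,scc[5]=?,scc[6]=?,scc[7]=?)
step 5: low=(low[0]=0,low[1]=0,low[2]=4,low[3]=0,low[4]=0,low[5]=6,low[6]=2,low[7]=?); scc=(scc[0]=?,scc[1]=?,scc[2]=0,scc[3]=?,scc[4]=?,scc[5]=1,scc[6]=?,scc[7]=?)
step 6: low=(low[0]=0,low[1]=0,low[2]=4,low[3]=0,low[4]=0,low[5]=6,low[6]=2,low[7]=?); scc=(scc[0]=?,scc[1]=?,scc[2]=0,scc[3]=?,scc[4]=?,scc[5]=1,scc[6]=?,scc[7]=?)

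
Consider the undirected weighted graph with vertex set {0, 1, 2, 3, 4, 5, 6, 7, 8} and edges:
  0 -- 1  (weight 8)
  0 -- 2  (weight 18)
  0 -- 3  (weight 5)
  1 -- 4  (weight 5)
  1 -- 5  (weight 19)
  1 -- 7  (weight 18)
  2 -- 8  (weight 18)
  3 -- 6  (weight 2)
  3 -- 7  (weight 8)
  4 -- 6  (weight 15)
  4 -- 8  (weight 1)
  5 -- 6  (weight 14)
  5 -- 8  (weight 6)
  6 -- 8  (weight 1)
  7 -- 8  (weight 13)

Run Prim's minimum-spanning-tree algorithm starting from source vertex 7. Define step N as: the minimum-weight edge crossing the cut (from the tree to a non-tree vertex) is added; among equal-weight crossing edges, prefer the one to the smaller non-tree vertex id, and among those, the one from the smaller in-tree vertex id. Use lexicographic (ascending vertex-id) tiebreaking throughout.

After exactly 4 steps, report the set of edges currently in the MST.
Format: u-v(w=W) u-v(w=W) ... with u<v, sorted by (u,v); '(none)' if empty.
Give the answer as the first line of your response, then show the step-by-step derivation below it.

3-6(w=2) 3-7(w=8) 4-8(w=1) 6-8(w=1)

step 1: add edge 3-7 (w=8); MST = {3-7(w=8)}
step 2: add edge 3-6 (w=2); MST = {3-6(w=2) 3-7(w=8)}
step 3: add edge 6-8 (w=1); MST = {3-6(w=2) 3-7(w=8) 6-8(w=1)}
step 4: add edge 4-8 (w=1); MST = {3-6(w=2) 3-7(w=8) 4-8(w=1) 6-8(w=1)}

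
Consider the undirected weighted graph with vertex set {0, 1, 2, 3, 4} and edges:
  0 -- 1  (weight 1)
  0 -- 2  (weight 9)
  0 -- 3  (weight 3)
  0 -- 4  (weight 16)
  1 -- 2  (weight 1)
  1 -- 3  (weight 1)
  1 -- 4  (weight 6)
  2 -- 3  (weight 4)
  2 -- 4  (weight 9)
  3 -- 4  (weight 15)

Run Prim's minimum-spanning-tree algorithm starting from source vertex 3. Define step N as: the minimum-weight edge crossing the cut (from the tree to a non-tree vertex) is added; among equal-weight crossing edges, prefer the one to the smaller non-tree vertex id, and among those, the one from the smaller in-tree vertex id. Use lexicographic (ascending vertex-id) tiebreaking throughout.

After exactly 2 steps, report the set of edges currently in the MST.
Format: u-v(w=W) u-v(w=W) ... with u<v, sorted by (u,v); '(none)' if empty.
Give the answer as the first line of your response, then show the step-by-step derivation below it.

0-1(w=1) 1-3(w=1)

step 1: add edge 1-3 (w=1); MST = {1-3(w=1)}
step 2: add edge 0-1 (w=1); MST = {0-1(w=1) 1-3(w=1)}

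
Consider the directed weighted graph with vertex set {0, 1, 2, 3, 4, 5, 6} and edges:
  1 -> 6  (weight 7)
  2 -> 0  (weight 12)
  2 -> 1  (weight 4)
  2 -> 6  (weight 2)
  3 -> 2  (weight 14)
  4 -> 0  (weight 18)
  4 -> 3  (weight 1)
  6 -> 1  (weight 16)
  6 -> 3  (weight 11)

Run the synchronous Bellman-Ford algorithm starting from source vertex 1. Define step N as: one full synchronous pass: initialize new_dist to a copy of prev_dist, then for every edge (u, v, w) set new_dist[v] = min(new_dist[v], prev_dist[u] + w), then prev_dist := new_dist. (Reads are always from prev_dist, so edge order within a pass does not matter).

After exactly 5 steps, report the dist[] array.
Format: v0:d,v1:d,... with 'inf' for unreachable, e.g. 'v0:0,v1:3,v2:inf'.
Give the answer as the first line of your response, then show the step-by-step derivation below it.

v0:44,v1:0,v2:32,v3:18,v4:inf,v5:inf,v6:7

step 1: dist = v0:inf,v1:0,v2:inf,v3:inf,v4:inf,v5:inf,v6:7
step 2: dist = v0:inf,v1:0,v2:inf,v3:18,v4:inf,v5:inf,v6:7
step 3: dist = v0:inf,v1:0,v2:32,v3:18,v4:inf,v5:inf,v6:7
step 4: dist = v0:44,v1:0,v2:32,v3:18,v4:inf,v5:inf,v6:7
step 5: dist = v0:44,v1:0,v2:32,v3:18,v4:inf,v5:inf,v6:7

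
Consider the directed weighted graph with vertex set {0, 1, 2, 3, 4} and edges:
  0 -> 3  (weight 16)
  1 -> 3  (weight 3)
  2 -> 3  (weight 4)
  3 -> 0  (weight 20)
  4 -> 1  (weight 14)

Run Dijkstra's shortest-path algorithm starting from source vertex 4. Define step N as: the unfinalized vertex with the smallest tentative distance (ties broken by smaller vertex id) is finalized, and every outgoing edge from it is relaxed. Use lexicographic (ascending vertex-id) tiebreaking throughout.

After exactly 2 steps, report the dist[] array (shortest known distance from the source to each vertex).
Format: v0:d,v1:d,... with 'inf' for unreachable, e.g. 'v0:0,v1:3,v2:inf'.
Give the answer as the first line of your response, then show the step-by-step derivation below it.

v0:inf,v1:14,v2:inf,v3:17,v4:0

step 1: dist = v0:inf,v1:14,v2:inf,v3:inf,v4:0
step 2: dist = v0:inf,v1:14,v2:inf,v3:17,v4:0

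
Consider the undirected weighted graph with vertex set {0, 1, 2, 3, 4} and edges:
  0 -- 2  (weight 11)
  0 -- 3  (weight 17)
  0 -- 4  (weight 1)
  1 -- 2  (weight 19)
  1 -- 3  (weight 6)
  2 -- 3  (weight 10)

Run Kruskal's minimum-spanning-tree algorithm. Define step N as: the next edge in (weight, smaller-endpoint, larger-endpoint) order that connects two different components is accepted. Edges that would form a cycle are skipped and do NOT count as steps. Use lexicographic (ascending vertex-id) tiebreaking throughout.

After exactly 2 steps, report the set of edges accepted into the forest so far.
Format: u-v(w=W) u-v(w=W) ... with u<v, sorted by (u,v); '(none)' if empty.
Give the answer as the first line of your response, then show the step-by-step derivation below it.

0-4(w=1) 1-3(w=6)

step 1: add edge 0-4 (w=1); MST = {0-4(w=1)}
step 2: add edge 1-3 (w=6); MST = {0-4(w=1) 1-3(w=6)}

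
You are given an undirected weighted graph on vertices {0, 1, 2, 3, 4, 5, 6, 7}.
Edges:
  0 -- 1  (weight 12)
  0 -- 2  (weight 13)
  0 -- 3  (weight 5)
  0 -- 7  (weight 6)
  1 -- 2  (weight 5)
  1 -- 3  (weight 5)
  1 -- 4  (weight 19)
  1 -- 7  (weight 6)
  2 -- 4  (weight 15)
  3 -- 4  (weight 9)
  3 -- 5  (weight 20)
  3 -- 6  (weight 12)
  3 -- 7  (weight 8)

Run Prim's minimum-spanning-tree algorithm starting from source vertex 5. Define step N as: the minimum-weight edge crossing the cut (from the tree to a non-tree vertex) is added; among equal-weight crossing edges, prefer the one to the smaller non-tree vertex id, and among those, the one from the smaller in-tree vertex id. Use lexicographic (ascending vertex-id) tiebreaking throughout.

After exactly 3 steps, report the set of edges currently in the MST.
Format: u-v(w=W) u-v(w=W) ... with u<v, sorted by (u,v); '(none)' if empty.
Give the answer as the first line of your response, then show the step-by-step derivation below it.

0-3(w=5) 1-3(w=5) 3-5(w=20)

step 1: add edge 3-5 (w=20); MST = {3-5(w=20)}
step 2: add edge 0-3 (w=5); MST = {0-3(w=5) 3-5(w=20)}
step 3: add edge 1-3 (w=5); MST = {0-3(w=5) 1-3(w=5) 3-5(w=20)}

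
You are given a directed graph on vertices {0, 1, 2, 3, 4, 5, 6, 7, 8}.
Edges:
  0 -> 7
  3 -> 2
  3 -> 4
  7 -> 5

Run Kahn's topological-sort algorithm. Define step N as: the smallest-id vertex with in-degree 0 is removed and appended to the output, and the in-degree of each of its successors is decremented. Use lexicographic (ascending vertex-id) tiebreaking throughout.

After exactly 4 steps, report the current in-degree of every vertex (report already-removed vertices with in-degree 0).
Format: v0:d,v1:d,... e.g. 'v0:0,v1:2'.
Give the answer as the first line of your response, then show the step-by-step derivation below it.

v0:0,v1:0,v2:0,v3:0,v4:0,v5:1,v6:0,v7:0,v8:0

step 1: output 0; order=[0]; indeg=(0,0,1,0,1,1,0,0,0)
step 2: output 1; order=[0,1]; indeg=(0,0,1,0,1,1,0,0,0)
step 3: output 3; order=[0,1,3]; indeg=(0,0,0,0,0,1,0,0,0)
step 4: output 2; order=[0,1,3,2]; indeg=(0,0,0,0,0,1,0,0,0)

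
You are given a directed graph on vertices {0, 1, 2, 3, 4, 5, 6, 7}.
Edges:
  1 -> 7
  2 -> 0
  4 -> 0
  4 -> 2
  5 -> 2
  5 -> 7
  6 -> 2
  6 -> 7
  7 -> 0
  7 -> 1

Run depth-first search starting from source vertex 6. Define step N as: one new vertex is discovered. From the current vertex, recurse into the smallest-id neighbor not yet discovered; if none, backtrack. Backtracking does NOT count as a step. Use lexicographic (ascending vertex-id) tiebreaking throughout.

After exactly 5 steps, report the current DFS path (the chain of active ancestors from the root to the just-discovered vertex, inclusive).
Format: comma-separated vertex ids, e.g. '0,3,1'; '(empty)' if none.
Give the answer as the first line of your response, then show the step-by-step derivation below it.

6,7,1

step 1: discover 6; path=6; order=6
step 2: discover 2; path=6>2; order=6,2
step 3: discover 0; path=6>2>0; order=6,2,0
step 4: discover 7; path=6>7; order=6,2,0,7
step 5: discover 1; path=6>7>1; order=6,2,0,7,1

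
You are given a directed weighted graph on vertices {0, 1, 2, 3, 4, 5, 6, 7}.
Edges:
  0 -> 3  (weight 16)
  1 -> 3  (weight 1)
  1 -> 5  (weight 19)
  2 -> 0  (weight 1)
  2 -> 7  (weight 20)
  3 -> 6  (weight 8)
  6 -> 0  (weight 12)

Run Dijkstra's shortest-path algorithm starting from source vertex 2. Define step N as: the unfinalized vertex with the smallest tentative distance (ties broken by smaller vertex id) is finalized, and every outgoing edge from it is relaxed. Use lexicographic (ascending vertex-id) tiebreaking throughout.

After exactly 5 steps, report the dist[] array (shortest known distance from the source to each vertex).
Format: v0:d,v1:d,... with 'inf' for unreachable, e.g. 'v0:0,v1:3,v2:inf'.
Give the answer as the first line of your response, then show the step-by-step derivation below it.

v0:1,v1:inf,v2:0,v3:17,v4:inf,v5:inf,v6:25,v7:20

step 1: dist = v0:1,v1:inf,v2:0,v3:inf,v4:inf,v5:inf,v6:inf,v7:20
step 2: dist = v0:1,v1:inf,v2:0,v3:17,v4:inf,v5:inf,v6:inf,v7:20
step 3: dist = v0:1,v1:inf,v2:0,v3:17,v4:inf,v5:inf,v6:25,v7:20
step 4: dist = v0:1,v1:inf,v2:0,v3:17,v4:inf,v5:inf,v6:25,v7:20
step 5: dist = v0:1,v1:inf,v2:0,v3:17,v4:inf,v5:inf,v6:25,v7:20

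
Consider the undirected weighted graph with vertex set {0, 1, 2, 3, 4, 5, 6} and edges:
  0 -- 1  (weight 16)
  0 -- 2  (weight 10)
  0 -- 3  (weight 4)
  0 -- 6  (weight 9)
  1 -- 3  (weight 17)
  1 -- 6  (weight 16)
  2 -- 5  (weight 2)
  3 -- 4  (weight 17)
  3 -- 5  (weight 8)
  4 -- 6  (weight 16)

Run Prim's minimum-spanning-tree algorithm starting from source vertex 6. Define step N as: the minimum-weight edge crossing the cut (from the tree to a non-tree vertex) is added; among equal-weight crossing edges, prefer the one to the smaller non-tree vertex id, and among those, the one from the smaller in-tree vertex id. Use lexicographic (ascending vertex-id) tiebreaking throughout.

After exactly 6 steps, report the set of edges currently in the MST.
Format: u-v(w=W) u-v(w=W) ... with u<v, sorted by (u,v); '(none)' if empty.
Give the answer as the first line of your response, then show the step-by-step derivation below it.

0-1(w=16) 0-3(w=4) 0-6(w=9) 2-5(w=2) 3-5(w=8) 4-6(w=16)

step 1: add edge 0-6 (w=9); MST = {0-6(w=9)}
step 2: add edge 0-3 (w=4); MST = {0-3(w=4) 0-6(w=9)}
step 3: add edge 3-5 (w=8); MST = {0-3(w=4) 0-6(w=9) 3-5(w=8)}
step 4: add edge 2-5 (w=2); MST = {0-3(w=4) 0-6(w=9) 2-5(w=2) 3-5(w=8)}
step 5: add edge 0-1 (w=16); MST = {0-1(w=16) 0-3(w=4) 0-6(w=9) 2-5(w=2) 3-5(w=8)}
step 6: add edge 4-6 (w=16); MST = {0-1(w=16) 0-3(w=4) 0-6(w=9) 2-5(w=2) 3-5(w=8) 4-6(w=16)}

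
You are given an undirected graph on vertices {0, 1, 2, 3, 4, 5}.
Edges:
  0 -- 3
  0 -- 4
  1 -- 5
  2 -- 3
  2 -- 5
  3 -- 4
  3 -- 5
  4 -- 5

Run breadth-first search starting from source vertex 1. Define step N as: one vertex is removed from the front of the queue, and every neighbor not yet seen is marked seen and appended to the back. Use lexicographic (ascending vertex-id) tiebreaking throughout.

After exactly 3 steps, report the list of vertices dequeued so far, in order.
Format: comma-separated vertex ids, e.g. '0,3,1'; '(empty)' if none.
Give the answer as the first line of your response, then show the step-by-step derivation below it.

1,5,2

step 1: dequeue 1; queue=[5]; order=1
step 2: dequeue 5; queue=[2,3,4]; order=1,5
step 3: dequeue 2; queue=[3,4]; order=1,5,2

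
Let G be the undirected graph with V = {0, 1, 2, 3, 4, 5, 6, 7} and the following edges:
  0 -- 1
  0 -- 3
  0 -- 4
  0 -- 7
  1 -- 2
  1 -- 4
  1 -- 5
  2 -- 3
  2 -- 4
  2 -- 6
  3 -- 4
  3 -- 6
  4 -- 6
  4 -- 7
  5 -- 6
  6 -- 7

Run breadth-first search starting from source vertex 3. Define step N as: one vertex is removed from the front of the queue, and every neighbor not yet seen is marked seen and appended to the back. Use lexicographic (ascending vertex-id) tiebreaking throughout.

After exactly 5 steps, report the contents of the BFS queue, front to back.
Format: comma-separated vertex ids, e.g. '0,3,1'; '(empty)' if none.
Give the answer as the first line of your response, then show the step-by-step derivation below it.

1,7,5

step 1: dequeue 3; queue=[0,2,4,6]; order=3
step 2: dequeue 0; queue=[2,4,6,1,7]; order=3,0
step 3: dequeue 2; queue=[4,6,1,7]; order=3,0,2
step 4: dequeue 4; queue=[6,1,7]; order=3,0,2,4
step 5: dequeue 6; queue=[1,7,5]; order=3,0,2,4,6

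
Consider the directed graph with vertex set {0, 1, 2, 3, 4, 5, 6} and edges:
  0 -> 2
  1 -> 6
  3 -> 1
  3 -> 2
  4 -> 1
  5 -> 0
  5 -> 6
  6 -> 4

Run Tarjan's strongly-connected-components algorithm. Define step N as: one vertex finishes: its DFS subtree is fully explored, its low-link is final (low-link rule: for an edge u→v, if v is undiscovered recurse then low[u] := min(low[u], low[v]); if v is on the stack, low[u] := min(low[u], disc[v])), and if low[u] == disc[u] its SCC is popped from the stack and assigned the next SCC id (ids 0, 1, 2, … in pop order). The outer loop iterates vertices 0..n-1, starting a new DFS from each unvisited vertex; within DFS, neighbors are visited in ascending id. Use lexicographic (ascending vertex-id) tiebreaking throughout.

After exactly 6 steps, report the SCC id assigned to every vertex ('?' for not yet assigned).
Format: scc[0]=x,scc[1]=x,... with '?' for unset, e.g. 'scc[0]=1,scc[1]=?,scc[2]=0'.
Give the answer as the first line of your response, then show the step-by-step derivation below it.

scc[0]=1,scc[1]=2,scc[2]=0,scc[3]=3,scc[4]=2,scc[5]=?,scc[6]=2

step 1: low=(low[0]=0,low[1]=?,low[2]=1,low[3]=?,low[4]=?,low[5]=?,low[6]=?); scc=(scc[0]=?,scc[1]=?,scc[2]=0,scc[3]=?,scc[4]=?,scc[5]=?,scc[6]=?)
step 2: low=(low[0]=0,low[1]=?,low[2]=1,low[3]=?,low[4]=?,low[5]=?,low[6]=?); scc=(scc[0]=1,scc[1]=?,scc[2]=0,scc[3]=?,scc[4]=?,scc[5]=?,scc[6]=?)
step 3: low=(low[0]=0,low[1]=2,low[2]=1,low[3]=?,low[4]=2,low[5]=?,low[6]=3); scc=(scc[0]=1,scc[1]=?,scc[2]=0,scc[3]=?,scc[4]=?,scc[5]=?,scc[6]=?)
step 4: low=(low[0]=0,low[1]=2,low[2]=1,low[3]=?,low[4]=2,low[5]=?,low[6]=2); scc=(scc[0]=1,scc[1]=?,scc[2]=0,scc[3]=?,scc[4]=?,scc[5]=?,scc[6]=?)
step 5: low=(low[0]=0,low[1]=2,low[2]=1,low[3]=?,low[4]=2,low[5]=?,low[6]=2); scc=(scc[0]=1,scc[1]=2,scc[2]=0,scc[3]=?,scc[4]=2,scc[5]=?,scc[6]=2)
step 6: low=(low[0]=0,low[1]=2,low[2]=1,low[3]=5,low[4]=2,low[5]=?,low[6]=2); scc=(scc[0]=1,scc[1]=2,scc[2]=0,scc[3]=3,scc[4]=2,scc[5]=?,scc[6]=2)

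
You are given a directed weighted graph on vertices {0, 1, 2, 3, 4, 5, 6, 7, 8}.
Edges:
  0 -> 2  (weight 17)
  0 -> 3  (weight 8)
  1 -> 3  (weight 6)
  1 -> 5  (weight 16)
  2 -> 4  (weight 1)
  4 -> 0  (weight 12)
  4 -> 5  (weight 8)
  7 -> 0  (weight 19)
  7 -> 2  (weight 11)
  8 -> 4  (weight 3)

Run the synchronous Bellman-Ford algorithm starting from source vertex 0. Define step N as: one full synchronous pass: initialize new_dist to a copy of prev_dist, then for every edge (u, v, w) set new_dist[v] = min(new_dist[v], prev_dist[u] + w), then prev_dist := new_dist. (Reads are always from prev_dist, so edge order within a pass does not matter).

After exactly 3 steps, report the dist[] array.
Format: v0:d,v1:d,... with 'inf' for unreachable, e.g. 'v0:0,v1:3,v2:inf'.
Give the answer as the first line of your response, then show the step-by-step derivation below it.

v0:0,v1:inf,v2:17,v3:8,v4:18,v5:26,v6:inf,v7:inf,v8:inf

step 1: dist = v0:0,v1:inf,v2:17,v3:8,v4:inf,v5:inf,v6:inf,v7:inf,v8:inf
step 2: dist = v0:0,v1:inf,v2:17,v3:8,v4:18,v5:inf,v6:inf,v7:inf,v8:inf
step 3: dist = v0:0,v1:inf,v2:17,v3:8,v4:18,v5:26,v6:inf,v7:inf,v8:inf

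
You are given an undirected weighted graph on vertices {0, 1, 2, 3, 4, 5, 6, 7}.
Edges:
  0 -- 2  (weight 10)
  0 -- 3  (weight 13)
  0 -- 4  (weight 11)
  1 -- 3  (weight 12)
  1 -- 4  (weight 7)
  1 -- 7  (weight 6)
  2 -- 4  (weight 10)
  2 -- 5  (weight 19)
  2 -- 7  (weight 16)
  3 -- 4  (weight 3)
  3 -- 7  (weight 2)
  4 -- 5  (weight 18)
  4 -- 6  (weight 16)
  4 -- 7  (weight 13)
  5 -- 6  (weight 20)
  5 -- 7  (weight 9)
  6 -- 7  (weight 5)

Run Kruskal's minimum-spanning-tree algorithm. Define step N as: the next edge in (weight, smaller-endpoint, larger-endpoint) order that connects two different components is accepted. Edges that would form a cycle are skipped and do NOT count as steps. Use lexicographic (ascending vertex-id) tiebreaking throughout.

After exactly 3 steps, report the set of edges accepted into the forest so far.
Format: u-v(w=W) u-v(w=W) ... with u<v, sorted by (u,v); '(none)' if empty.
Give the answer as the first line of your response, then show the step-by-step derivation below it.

3-4(w=3) 3-7(w=2) 6-7(w=5)

step 1: add edge 3-7 (w=2); MST = {3-7(w=2)}
step 2: add edge 3-4 (w=3); MST = {3-4(w=3) 3-7(w=2)}
step 3: add edge 6-7 (w=5); MST = {3-4(w=3) 3-7(w=2) 6-7(w=5)}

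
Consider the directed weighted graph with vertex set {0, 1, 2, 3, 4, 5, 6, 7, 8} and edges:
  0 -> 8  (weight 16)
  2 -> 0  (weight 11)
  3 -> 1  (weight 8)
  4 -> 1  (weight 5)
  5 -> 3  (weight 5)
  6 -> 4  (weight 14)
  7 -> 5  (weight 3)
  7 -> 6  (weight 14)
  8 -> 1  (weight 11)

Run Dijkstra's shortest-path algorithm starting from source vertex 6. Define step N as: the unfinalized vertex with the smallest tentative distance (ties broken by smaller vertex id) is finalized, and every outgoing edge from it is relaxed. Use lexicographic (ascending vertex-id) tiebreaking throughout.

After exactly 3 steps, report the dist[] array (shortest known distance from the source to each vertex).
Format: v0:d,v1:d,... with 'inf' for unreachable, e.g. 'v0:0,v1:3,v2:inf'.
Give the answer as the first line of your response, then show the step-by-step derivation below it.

v0:inf,v1:19,v2:inf,v3:inf,v4:14,v5:inf,v6:0,v7:inf,v8:inf

step 1: dist = v0:inf,v1:inf,v2:inf,v3:inf,v4:14,v5:inf,v6:0,v7:inf,v8:inf
step 2: dist = v0:inf,v1:19,v2:inf,v3:inf,v4:14,v5:inf,v6:0,v7:inf,v8:inf
step 3: dist = v0:inf,v1:19,v2:inf,v3:inf,v4:14,v5:inf,v6:0,v7:inf,v8:inf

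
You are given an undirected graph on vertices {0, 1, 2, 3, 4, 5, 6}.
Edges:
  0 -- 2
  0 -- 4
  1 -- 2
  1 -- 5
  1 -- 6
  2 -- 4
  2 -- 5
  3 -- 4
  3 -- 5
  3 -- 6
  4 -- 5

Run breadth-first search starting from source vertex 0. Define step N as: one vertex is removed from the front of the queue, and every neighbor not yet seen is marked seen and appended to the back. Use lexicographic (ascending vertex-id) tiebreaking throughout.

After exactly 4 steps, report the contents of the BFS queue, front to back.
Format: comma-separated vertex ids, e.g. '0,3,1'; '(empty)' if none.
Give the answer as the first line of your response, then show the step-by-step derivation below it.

5,3,6

step 1: dequeue 0; queue=[2,4]; order=0
step 2: dequeue 2; queue=[4,1,5]; order=0,2
step 3: dequeue 4; queue=[1,5,3]; order=0,2,4
step 4: dequeue 1; queue=[5,3,6]; order=0,2,4,1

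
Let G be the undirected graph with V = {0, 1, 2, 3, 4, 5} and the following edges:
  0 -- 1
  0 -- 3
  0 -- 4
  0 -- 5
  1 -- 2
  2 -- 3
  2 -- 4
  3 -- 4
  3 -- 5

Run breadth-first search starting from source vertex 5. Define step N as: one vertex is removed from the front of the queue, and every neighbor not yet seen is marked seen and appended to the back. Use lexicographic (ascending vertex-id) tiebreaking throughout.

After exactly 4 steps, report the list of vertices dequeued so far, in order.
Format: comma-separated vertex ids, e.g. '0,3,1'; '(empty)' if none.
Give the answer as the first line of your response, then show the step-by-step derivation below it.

5,0,3,1

step 1: dequeue 5; queue=[0,3]; order=5
step 2: dequeue 0; queue=[3,1,4]; order=5,0
step 3: dequeue 3; queue=[1,4,2]; order=5,0,3
step 4: dequeue 1; queue=[4,2]; order=5,0,3,1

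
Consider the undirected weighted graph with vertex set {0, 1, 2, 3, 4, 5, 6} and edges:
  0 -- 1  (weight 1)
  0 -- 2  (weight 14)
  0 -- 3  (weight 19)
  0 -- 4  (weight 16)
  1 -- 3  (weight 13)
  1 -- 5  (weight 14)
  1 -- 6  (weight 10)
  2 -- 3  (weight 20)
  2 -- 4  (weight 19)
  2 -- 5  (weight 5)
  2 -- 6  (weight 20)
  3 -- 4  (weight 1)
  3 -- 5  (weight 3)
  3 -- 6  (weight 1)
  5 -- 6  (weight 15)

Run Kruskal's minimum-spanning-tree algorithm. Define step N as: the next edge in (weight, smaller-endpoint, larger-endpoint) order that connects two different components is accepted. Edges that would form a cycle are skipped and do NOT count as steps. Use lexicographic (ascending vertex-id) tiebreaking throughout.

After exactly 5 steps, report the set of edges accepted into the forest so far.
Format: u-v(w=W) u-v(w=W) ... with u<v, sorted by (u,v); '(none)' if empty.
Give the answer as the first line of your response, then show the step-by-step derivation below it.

0-1(w=1) 2-5(w=5) 3-4(w=1) 3-5(w=3) 3-6(w=1)

step 1: add edge 0-1 (w=1); MST = {0-1(w=1)}
step 2: add edge 3-4 (w=1); MST = {0-1(w=1) 3-4(w=1)}
step 3: add edge 3-6 (w=1); MST = {0-1(w=1) 3-4(w=1) 3-6(w=1)}
step 4: add edge 3-5 (w=3); MST = {0-1(w=1) 3-4(w=1) 3-5(w=3) 3-6(w=1)}
step 5: add edge 2-5 (w=5); MST = {0-1(w=1) 2-5(w=5) 3-4(w=1) 3-5(w=3) 3-6(w=1)}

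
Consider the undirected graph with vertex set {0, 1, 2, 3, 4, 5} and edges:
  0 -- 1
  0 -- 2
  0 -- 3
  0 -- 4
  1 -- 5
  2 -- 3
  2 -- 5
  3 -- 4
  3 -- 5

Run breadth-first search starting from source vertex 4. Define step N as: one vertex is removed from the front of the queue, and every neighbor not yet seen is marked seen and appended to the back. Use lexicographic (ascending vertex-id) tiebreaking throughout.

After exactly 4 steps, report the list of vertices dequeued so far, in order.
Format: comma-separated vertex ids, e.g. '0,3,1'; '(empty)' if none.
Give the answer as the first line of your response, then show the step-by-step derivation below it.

4,0,3,1

step 1: dequeue 4; queue=[0,3]; order=4
step 2: dequeue 0; queue=[3,1,2]; order=4,0
step 3: dequeue 3; queue=[1,2,5]; order=4,0,3
step 4: dequeue 1; queue=[2,5]; order=4,0,3,1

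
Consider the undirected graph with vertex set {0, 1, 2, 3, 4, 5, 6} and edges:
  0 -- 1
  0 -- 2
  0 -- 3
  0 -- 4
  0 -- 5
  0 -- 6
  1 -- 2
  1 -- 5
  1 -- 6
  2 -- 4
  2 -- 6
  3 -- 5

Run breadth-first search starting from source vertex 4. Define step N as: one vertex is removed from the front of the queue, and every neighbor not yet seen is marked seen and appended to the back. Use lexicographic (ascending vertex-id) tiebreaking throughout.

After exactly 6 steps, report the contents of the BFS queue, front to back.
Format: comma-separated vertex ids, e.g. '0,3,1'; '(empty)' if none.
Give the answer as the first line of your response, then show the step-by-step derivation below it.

6

step 1: dequeue 4; queue=[0,2]; order=4
step 2: dequeue 0; queue=[2,1,3,5,6]; order=4,0
step 3: dequeue 2; queue=[1,3,5,6]; order=4,0,2
step 4: dequeue 1; queue=[3,5,6]; order=4,0,2,1
step 5: dequeue 3; queue=[5,6]; order=4,0,2,1,3
step 6: dequeue 5; queue=[6]; order=4,0,2,1,3,5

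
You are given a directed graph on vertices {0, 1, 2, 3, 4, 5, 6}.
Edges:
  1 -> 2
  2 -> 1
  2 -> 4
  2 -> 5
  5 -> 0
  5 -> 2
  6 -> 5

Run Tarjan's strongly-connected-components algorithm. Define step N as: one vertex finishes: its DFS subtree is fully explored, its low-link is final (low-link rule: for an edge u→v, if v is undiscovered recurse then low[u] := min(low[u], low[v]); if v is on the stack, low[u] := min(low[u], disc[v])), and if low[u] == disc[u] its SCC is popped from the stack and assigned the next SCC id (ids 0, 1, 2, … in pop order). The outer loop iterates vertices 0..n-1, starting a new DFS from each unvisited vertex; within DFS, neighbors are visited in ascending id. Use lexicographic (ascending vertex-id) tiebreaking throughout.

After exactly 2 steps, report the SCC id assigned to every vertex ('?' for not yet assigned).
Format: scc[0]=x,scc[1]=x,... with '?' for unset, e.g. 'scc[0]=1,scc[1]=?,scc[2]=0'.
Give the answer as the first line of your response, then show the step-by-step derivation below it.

scc[0]=0,scc[1]=?,scc[2]=?,scc[3]=?,scc[4]=1,scc[5]=?,scc[6]=?

step 1: low=(low[0]=0,low[1]=?,low[2]=?,low[3]=?,low[4]=?,low[5]=?,low[6]=?); scc=(scc[0]=0,scc[1]=?,scc[2]=?,scc[3]=?,scc[4]=?,scc[5]=?,scc[6]=?)
step 2: low=(low[0]=0,low[1]=1,low[2]=1,low[3]=?,low[4]=3,low[5]=?,low[6]=?); scc=(scc[0]=0,scc[1]=?,scc[2]=?,scc[3]=?,scc[4]=1,scc[5]=?,scc[6]=?)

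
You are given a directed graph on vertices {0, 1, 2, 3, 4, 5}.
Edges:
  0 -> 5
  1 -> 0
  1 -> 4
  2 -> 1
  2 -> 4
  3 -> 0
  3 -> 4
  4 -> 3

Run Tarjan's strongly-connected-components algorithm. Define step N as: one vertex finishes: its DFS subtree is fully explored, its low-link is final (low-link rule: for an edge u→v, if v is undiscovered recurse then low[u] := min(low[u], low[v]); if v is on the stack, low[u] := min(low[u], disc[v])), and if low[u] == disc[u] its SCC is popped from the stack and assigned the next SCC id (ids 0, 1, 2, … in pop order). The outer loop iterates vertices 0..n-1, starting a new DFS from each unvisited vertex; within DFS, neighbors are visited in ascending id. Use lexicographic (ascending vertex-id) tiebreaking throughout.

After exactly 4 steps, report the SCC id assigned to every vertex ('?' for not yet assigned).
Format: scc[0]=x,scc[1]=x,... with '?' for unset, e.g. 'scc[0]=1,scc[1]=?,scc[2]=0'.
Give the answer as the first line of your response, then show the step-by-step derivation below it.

scc[0]=1,scc[1]=?,scc[2]=?,scc[3]=2,scc[4]=2,scc[5]=0

step 1: low=(low[0]=0,low[1]=?,low[2]=?,low[3]=?,low[4]=?,low[5]=1); scc=(scc[0]=?,scc[1]=?,scc[2]=?,scc[3]=?,scc[4]=?,scc[5]=0)
step 2: low=(low[0]=0,low[1]=?,low[2]=?,low[3]=?,low[4]=?,low[5]=1); scc=(scc[0]=1,scc[1]=?,scc[2]=?,scc[3]=?,scc[4]=?,scc[5]=0)
step 3: low=(low[0]=0,low[1]=2,low[2]=?,low[3]=3,low[4]=3,low[5]=1); scc=(scc[0]=1,scc[1]=?,scc[2]=?,scc[3]=?,scc[4]=?,scc[5]=0)
step 4: low=(low[0]=0,low[1]=2,low[2]=?,low[3]=3,low[4]=3,low[5]=1); scc=(scc[0]=1,scc[1]=?,scc[2]=?,scc[3]=2,scc[4]=2,scc[5]=0)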